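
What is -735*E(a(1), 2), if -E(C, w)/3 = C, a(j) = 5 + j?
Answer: 13230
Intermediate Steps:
E(C, w) = -3*C
-735*E(a(1), 2) = -(-2205)*(5 + 1) = -(-2205)*6 = -735*(-18) = 13230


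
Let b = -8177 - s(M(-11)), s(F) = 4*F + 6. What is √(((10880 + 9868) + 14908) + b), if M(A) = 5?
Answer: √27453 ≈ 165.69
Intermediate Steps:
s(F) = 6 + 4*F
b = -8203 (b = -8177 - (6 + 4*5) = -8177 - (6 + 20) = -8177 - 1*26 = -8177 - 26 = -8203)
√(((10880 + 9868) + 14908) + b) = √(((10880 + 9868) + 14908) - 8203) = √((20748 + 14908) - 8203) = √(35656 - 8203) = √27453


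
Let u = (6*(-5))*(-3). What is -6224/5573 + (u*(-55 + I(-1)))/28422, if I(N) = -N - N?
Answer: -11304541/8799767 ≈ -1.2846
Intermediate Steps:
u = 90 (u = -30*(-3) = 90)
I(N) = -2*N
-6224/5573 + (u*(-55 + I(-1)))/28422 = -6224/5573 + (90*(-55 - 2*(-1)))/28422 = -6224*1/5573 + (90*(-55 + 2))*(1/28422) = -6224/5573 + (90*(-53))*(1/28422) = -6224/5573 - 4770*1/28422 = -6224/5573 - 265/1579 = -11304541/8799767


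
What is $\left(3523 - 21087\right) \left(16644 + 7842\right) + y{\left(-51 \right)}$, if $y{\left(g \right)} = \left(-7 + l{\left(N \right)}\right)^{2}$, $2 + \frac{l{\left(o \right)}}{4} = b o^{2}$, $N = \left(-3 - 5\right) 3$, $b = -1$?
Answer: $-424694343$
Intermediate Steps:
$N = -24$ ($N = \left(-8\right) 3 = -24$)
$l{\left(o \right)} = -8 - 4 o^{2}$ ($l{\left(o \right)} = -8 + 4 \left(- o^{2}\right) = -8 - 4 o^{2}$)
$y{\left(g \right)} = 5377761$ ($y{\left(g \right)} = \left(-7 - \left(8 + 4 \left(-24\right)^{2}\right)\right)^{2} = \left(-7 - 2312\right)^{2} = \left(-2319\right)^{2} = 5377761$)
$\left(3523 - 21087\right) \left(16644 + 7842\right) + y{\left(-51 \right)} = \left(3523 - 21087\right) \left(16644 + 7842\right) + 5377761 = \left(-17564\right) 24486 + 5377761 = -430072104 + 5377761 = -424694343$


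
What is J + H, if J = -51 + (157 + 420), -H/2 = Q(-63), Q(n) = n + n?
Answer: 778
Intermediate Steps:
Q(n) = 2*n
H = 252 (H = -4*(-63) = -2*(-126) = 252)
J = 526 (J = -51 + 577 = 526)
J + H = 526 + 252 = 778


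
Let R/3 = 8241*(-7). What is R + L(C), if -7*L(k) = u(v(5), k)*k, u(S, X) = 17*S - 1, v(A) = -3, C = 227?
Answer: -1199623/7 ≈ -1.7137e+5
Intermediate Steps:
u(S, X) = -1 + 17*S
R = -173061 (R = 3*(8241*(-7)) = 3*(-57687) = -173061)
L(k) = 52*k/7 (L(k) = -(-1 + 17*(-3))*k/7 = -(-1 - 51)*k/7 = -(-52)*k/7 = 52*k/7)
R + L(C) = -173061 + (52/7)*227 = -173061 + 11804/7 = -1199623/7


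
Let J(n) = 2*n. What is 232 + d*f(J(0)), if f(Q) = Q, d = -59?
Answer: 232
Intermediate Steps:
232 + d*f(J(0)) = 232 - 118*0 = 232 - 59*0 = 232 + 0 = 232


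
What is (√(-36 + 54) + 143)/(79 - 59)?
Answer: 143/20 + 3*√2/20 ≈ 7.3621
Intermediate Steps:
(√(-36 + 54) + 143)/(79 - 59) = (√18 + 143)/20 = (3*√2 + 143)/20 = (143 + 3*√2)/20 = 143/20 + 3*√2/20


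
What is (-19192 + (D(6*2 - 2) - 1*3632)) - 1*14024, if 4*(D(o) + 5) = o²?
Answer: -36828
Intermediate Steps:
D(o) = -5 + o²/4
(-19192 + (D(6*2 - 2) - 1*3632)) - 1*14024 = (-19192 + ((-5 + (6*2 - 2)²/4) - 1*3632)) - 1*14024 = (-19192 + ((-5 + (12 - 2)²/4) - 3632)) - 14024 = (-19192 + ((-5 + (¼)*10²) - 3632)) - 14024 = (-19192 + ((-5 + (¼)*100) - 3632)) - 14024 = (-19192 + ((-5 + 25) - 3632)) - 14024 = (-19192 + (20 - 3632)) - 14024 = (-19192 - 3612) - 14024 = -22804 - 14024 = -36828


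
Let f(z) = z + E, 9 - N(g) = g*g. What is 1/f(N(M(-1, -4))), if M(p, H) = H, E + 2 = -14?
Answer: -1/23 ≈ -0.043478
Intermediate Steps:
E = -16 (E = -2 - 14 = -16)
N(g) = 9 - g² (N(g) = 9 - g*g = 9 - g²)
f(z) = -16 + z (f(z) = z - 16 = -16 + z)
1/f(N(M(-1, -4))) = 1/(-16 + (9 - 1*(-4)²)) = 1/(-16 + (9 - 1*16)) = 1/(-16 + (9 - 16)) = 1/(-16 - 7) = 1/(-23) = -1/23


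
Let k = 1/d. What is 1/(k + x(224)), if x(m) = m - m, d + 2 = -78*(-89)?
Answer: 6940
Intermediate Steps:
d = 6940 (d = -2 - 78*(-89) = -2 + 6942 = 6940)
x(m) = 0
k = 1/6940 ≈ 0.00014409
1/(k + x(224)) = 1/(1/6940 + 0) = 1/(1/6940) = 6940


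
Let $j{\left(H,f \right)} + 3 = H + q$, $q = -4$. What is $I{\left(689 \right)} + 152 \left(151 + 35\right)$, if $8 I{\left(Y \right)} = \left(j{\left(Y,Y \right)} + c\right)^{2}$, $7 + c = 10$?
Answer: $\frac{695401}{8} \approx 86925.0$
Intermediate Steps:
$j{\left(H,f \right)} = -7 + H$ ($j{\left(H,f \right)} = -3 + \left(H - 4\right) = -3 + \left(-4 + H\right) = -7 + H$)
$c = 3$ ($c = -7 + 10 = 3$)
$I{\left(Y \right)} = \frac{\left(-4 + Y\right)^{2}}{8}$ ($I{\left(Y \right)} = \frac{\left(\left(-7 + Y\right) + 3\right)^{2}}{8} = \frac{\left(-4 + Y\right)^{2}}{8}$)
$I{\left(689 \right)} + 152 \left(151 + 35\right) = \frac{\left(4 - 689\right)^{2}}{8} + 152 \left(151 + 35\right) = \frac{\left(4 - 689\right)^{2}}{8} + 152 \cdot 186 = \frac{\left(-685\right)^{2}}{8} + 28272 = \frac{1}{8} \cdot 469225 + 28272 = \frac{469225}{8} + 28272 = \frac{695401}{8}$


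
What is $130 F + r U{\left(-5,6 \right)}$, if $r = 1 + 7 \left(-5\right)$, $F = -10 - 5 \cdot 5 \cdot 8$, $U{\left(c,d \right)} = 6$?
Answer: $-27504$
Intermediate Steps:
$F = -210$ ($F = -10 - 200 = -210$)
$r = -34$ ($r = 1 - 35 = -34$)
$130 F + r U{\left(-5,6 \right)} = 130 \left(-210\right) - 204 = -27300 - 204 = -27504$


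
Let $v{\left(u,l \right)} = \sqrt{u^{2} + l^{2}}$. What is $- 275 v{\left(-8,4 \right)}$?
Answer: $- 1100 \sqrt{5} \approx -2459.7$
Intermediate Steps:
$v{\left(u,l \right)} = \sqrt{l^{2} + u^{2}}$
$- 275 v{\left(-8,4 \right)} = - 275 \sqrt{4^{2} + \left(-8\right)^{2}} = - 275 \sqrt{16 + 64} = - 275 \sqrt{80} = - 275 \cdot 4 \sqrt{5} = - 1100 \sqrt{5}$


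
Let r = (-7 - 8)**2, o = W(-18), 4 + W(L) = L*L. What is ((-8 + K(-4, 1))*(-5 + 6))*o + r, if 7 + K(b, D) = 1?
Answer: -4255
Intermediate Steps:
K(b, D) = -6 (K(b, D) = -7 + 1 = -6)
W(L) = -4 + L**2 (W(L) = -4 + L*L = -4 + L**2)
o = 320 (o = -4 + (-18)**2 = -4 + 324 = 320)
r = 225 (r = (-15)**2 = 225)
((-8 + K(-4, 1))*(-5 + 6))*o + r = ((-8 - 6)*(-5 + 6))*320 + 225 = -14*1*320 + 225 = -14*320 + 225 = -4480 + 225 = -4255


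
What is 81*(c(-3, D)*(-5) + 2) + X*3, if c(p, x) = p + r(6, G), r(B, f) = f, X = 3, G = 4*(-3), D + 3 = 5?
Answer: 6246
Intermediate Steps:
D = 2 (D = -3 + 5 = 2)
G = -12
c(p, x) = -12 + p (c(p, x) = p - 12 = -12 + p)
81*(c(-3, D)*(-5) + 2) + X*3 = 81*((-12 - 3)*(-5) + 2) + 3*3 = 81*(-15*(-5) + 2) + 9 = 81*(75 + 2) + 9 = 81*77 + 9 = 6237 + 9 = 6246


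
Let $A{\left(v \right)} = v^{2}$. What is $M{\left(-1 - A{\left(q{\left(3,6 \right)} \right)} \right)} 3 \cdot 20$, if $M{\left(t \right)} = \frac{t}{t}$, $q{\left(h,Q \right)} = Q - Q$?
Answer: $60$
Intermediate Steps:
$q{\left(h,Q \right)} = 0$
$M{\left(t \right)} = 1$
$M{\left(-1 - A{\left(q{\left(3,6 \right)} \right)} \right)} 3 \cdot 20 = 1 \cdot 3 \cdot 20 = 3 \cdot 20 = 60$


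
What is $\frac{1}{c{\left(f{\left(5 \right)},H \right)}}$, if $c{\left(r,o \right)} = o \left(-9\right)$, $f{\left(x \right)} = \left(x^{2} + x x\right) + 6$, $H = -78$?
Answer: $\frac{1}{702} \approx 0.0014245$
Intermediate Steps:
$f{\left(x \right)} = 6 + 2 x^{2}$ ($f{\left(x \right)} = \left(x^{2} + x^{2}\right) + 6 = 2 x^{2} + 6 = 6 + 2 x^{2}$)
$c{\left(r,o \right)} = - 9 o$
$\frac{1}{c{\left(f{\left(5 \right)},H \right)}} = \frac{1}{\left(-9\right) \left(-78\right)} = \frac{1}{702}$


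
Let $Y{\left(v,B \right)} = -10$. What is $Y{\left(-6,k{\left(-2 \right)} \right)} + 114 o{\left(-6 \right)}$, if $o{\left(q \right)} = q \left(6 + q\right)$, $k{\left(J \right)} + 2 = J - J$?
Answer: $-10$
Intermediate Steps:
$k{\left(J \right)} = -2$ ($k{\left(J \right)} = -2 + \left(J - J\right) = -2 + 0 = -2$)
$Y{\left(-6,k{\left(-2 \right)} \right)} + 114 o{\left(-6 \right)} = -10 + 114 \left(- 6 \left(6 - 6\right)\right) = -10 + 114 \left(\left(-6\right) 0\right) = -10 + 114 \cdot 0 = -10 + 0 = -10$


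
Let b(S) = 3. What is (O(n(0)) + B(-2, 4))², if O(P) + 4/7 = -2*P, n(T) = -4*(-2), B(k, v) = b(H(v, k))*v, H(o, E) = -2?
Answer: 1024/49 ≈ 20.898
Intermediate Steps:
B(k, v) = 3*v
n(T) = 8
O(P) = -4/7 - 2*P
(O(n(0)) + B(-2, 4))² = ((-4/7 - 2*8) + 3*4)² = ((-4/7 - 16) + 12)² = (-116/7 + 12)² = (-32/7)² = 1024/49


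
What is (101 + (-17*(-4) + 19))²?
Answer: 35344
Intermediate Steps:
(101 + (-17*(-4) + 19))² = (101 + (68 + 19))² = (101 + 87)² = 188² = 35344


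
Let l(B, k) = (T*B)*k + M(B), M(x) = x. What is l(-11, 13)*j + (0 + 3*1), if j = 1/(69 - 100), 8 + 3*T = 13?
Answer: 1027/93 ≈ 11.043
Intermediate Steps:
T = 5/3 (T = -8/3 + (1/3)*13 = -8/3 + 13/3 = 5/3 ≈ 1.6667)
j = -1/31 (j = 1/(-31) = -1/31 ≈ -0.032258)
l(B, k) = B + 5*B*k/3 (l(B, k) = (5*B/3)*k + B = 5*B*k/3 + B = B + 5*B*k/3)
l(-11, 13)*j + (0 + 3*1) = ((1/3)*(-11)*(3 + 5*13))*(-1/31) + (0 + 3*1) = ((1/3)*(-11)*(3 + 65))*(-1/31) + (0 + 3) = ((1/3)*(-11)*68)*(-1/31) + 3 = -748/3*(-1/31) + 3 = 748/93 + 3 = 1027/93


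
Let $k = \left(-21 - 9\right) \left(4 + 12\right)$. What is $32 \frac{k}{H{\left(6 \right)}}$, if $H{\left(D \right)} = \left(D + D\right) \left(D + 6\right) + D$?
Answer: $- \frac{512}{5} \approx -102.4$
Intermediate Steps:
$H{\left(D \right)} = D + 2 D \left(6 + D\right)$ ($H{\left(D \right)} = 2 D \left(6 + D\right) + D = D + 2 D \left(6 + D\right)$)
$k = -480$ ($k = \left(-30\right) 16 = -480$)
$32 \frac{k}{H{\left(6 \right)}} = 32 \left(- \frac{480}{6 \left(13 + 2 \cdot 6\right)}\right) = 32 \left(- \frac{480}{6 \left(13 + 12\right)}\right) = 32 \left(- \frac{480}{6 \cdot 25}\right) = 32 \left(- \frac{480}{150}\right) = 32 \left(\left(-480\right) \frac{1}{150}\right) = 32 \left(- \frac{16}{5}\right) = - \frac{512}{5}$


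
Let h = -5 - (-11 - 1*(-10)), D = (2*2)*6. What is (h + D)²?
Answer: 400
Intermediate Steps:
D = 24 (D = 4*6 = 24)
h = -4 (h = -5 - (-11 + 10) = -5 - 1*(-1) = -5 + 1 = -4)
(h + D)² = (-4 + 24)² = 20² = 400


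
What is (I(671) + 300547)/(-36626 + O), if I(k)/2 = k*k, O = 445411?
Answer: 1201029/408785 ≈ 2.9380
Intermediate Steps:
I(k) = 2*k**2 (I(k) = 2*(k*k) = 2*k**2)
(I(671) + 300547)/(-36626 + O) = (2*671**2 + 300547)/(-36626 + 445411) = (2*450241 + 300547)/408785 = (900482 + 300547)*(1/408785) = 1201029*(1/408785) = 1201029/408785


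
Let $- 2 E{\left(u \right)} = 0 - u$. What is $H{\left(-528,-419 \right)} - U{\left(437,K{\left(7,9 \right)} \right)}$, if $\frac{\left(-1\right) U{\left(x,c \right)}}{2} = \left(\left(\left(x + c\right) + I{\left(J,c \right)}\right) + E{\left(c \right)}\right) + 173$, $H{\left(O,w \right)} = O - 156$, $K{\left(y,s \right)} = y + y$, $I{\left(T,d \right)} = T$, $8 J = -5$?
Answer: $\frac{2307}{4} \approx 576.75$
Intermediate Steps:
$J = - \frac{5}{8}$ ($J = \frac{1}{8} \left(-5\right) = - \frac{5}{8} \approx -0.625$)
$K{\left(y,s \right)} = 2 y$
$E{\left(u \right)} = \frac{u}{2}$ ($E{\left(u \right)} = - \frac{0 - u}{2} = - \frac{\left(-1\right) u}{2} = \frac{u}{2}$)
$H{\left(O,w \right)} = -156 + O$
$U{\left(x,c \right)} = - \frac{1379}{4} - 3 c - 2 x$ ($U{\left(x,c \right)} = - 2 \left(\left(\left(\left(x + c\right) - \frac{5}{8}\right) + \frac{c}{2}\right) + 173\right) = - 2 \left(\left(\left(\left(c + x\right) - \frac{5}{8}\right) + \frac{c}{2}\right) + 173\right) = - 2 \left(\left(\left(- \frac{5}{8} + c + x\right) + \frac{c}{2}\right) + 173\right) = - 2 \left(\left(- \frac{5}{8} + x + \frac{3 c}{2}\right) + 173\right) = - 2 \left(\frac{1379}{8} + x + \frac{3 c}{2}\right) = - \frac{1379}{4} - 3 c - 2 x$)
$H{\left(-528,-419 \right)} - U{\left(437,K{\left(7,9 \right)} \right)} = \left(-156 - 528\right) - \left(- \frac{1379}{4} - 3 \cdot 2 \cdot 7 - 874\right) = -684 - \left(- \frac{1379}{4} - 42 - 874\right) = -684 - - \frac{5043}{4} = -684 + \frac{5043}{4} = \frac{2307}{4}$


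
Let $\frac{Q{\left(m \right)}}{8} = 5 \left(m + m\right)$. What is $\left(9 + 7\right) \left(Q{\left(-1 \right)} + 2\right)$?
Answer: $-1248$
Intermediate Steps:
$Q{\left(m \right)} = 80 m$ ($Q{\left(m \right)} = 8 \cdot 5 \left(m + m\right) = 8 \cdot 5 \cdot 2 m = 8 \cdot 10 m = 80 m$)
$\left(9 + 7\right) \left(Q{\left(-1 \right)} + 2\right) = \left(9 + 7\right) \left(80 \left(-1\right) + 2\right) = 16 \left(-80 + 2\right) = 16 \left(-78\right) = -1248$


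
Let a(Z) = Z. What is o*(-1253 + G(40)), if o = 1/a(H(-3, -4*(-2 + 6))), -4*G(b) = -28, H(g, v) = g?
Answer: 1246/3 ≈ 415.33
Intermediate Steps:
G(b) = 7 (G(b) = -¼*(-28) = 7)
o = -⅓ (o = 1/(-3) = -⅓ ≈ -0.33333)
o*(-1253 + G(40)) = -(-1253 + 7)/3 = -⅓*(-1246) = 1246/3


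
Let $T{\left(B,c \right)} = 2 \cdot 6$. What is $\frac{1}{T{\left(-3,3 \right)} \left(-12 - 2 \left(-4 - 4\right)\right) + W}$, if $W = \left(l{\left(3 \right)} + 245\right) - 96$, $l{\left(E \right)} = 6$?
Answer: $\frac{1}{203} \approx 0.0049261$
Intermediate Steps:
$T{\left(B,c \right)} = 12$
$W = 155$ ($W = \left(6 + 245\right) - 96 = 251 - 96 = 155$)
$\frac{1}{T{\left(-3,3 \right)} \left(-12 - 2 \left(-4 - 4\right)\right) + W} = \frac{1}{12 \left(-12 - 2 \left(-4 - 4\right)\right) + 155} = \frac{1}{12 \left(-12 - -16\right) + 155} = \frac{1}{12 \left(-12 + 16\right) + 155} = \frac{1}{12 \cdot 4 + 155} = \frac{1}{48 + 155} = \frac{1}{203}$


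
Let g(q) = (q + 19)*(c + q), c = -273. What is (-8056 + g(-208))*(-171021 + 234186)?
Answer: 5233409745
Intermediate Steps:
g(q) = (-273 + q)*(19 + q) (g(q) = (q + 19)*(-273 + q) = (19 + q)*(-273 + q) = (-273 + q)*(19 + q))
(-8056 + g(-208))*(-171021 + 234186) = (-8056 + (-5187 + (-208)² - 254*(-208)))*(-171021 + 234186) = (-8056 + (-5187 + 43264 + 52832))*63165 = (-8056 + 90909)*63165 = 82853*63165 = 5233409745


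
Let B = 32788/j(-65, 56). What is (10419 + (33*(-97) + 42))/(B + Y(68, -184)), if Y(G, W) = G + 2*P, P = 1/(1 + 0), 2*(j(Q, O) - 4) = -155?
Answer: -6930/359 ≈ -19.304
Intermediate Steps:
j(Q, O) = -147/2 (j(Q, O) = 4 + (½)*(-155) = 4 - 155/2 = -147/2)
P = 1 (P = 1/1 = 1)
B = -9368/21 (B = 32788/(-147/2) = 32788*(-2/147) = -9368/21 ≈ -446.10)
Y(G, W) = 2 + G (Y(G, W) = G + 2*1 = G + 2 = 2 + G)
(10419 + (33*(-97) + 42))/(B + Y(68, -184)) = (10419 + (33*(-97) + 42))/(-9368/21 + (2 + 68)) = (10419 + (-3201 + 42))/(-9368/21 + 70) = (10419 - 3159)/(-7898/21) = 7260*(-21/7898) = -6930/359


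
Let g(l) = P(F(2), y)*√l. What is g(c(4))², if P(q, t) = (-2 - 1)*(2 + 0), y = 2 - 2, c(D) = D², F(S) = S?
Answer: 576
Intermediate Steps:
y = 0
P(q, t) = -6 (P(q, t) = -3*2 = -6)
g(l) = -6*√l
g(c(4))² = (-6*√(4²))² = (-6*√16)² = (-6*4)² = (-24)² = 576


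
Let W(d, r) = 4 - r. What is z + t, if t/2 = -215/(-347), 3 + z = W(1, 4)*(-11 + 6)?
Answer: -611/347 ≈ -1.7608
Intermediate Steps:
z = -3 (z = -3 + (4 - 1*4)*(-11 + 6) = -3 + (4 - 4)*(-5) = -3 + 0*(-5) = -3 + 0 = -3)
t = 430/347 (t = 2*(-215/(-347)) = 2*(-215*(-1/347)) = 2*(215/347) = 430/347 ≈ 1.2392)
z + t = -3 + 430/347 = -611/347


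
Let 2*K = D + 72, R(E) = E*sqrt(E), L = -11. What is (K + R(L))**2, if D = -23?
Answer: (49 - 22*I*sqrt(11))**2/4 ≈ -730.75 - 1787.7*I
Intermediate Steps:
R(E) = E**(3/2)
K = 49/2 (K = (-23 + 72)/2 = (1/2)*49 = 49/2 ≈ 24.500)
(K + R(L))**2 = (49/2 + (-11)**(3/2))**2 = (49/2 - 11*I*sqrt(11))**2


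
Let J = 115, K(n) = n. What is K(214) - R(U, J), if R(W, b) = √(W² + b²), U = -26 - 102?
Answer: 214 - √29609 ≈ 41.927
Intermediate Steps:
U = -128
K(214) - R(U, J) = 214 - √((-128)² + 115²) = 214 - √(16384 + 13225) = 214 - √29609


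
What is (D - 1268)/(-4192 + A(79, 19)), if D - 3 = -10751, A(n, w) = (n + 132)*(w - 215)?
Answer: 3004/11387 ≈ 0.26381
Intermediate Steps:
A(n, w) = (-215 + w)*(132 + n) (A(n, w) = (132 + n)*(-215 + w) = (-215 + w)*(132 + n))
D = -10748 (D = 3 - 10751 = -10748)
(D - 1268)/(-4192 + A(79, 19)) = (-10748 - 1268)/(-4192 + (-28380 - 215*79 + 132*19 + 79*19)) = -12016/(-4192 + (-28380 - 16985 + 2508 + 1501)) = -12016/(-4192 - 41356) = -12016/(-45548) = -12016*(-1/45548) = 3004/11387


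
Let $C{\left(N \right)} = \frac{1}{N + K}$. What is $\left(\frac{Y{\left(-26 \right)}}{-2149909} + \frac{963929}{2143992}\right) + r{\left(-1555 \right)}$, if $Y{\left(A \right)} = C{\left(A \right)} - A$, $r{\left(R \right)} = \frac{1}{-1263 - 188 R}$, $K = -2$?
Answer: $\frac{4222432414745312533}{9391807198203472392} \approx 0.44959$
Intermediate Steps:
$C{\left(N \right)} = \frac{1}{-2 + N}$ ($C{\left(N \right)} = \frac{1}{N - 2} = \frac{1}{-2 + N}$)
$Y{\left(A \right)} = \frac{1}{-2 + A} - A$
$\left(\frac{Y{\left(-26 \right)}}{-2149909} + \frac{963929}{2143992}\right) + r{\left(-1555 \right)} = \left(\frac{\frac{1}{-2 - 26} \left(1 - - 26 \left(-2 - 26\right)\right)}{-2149909} + \frac{963929}{2143992}\right) - \frac{1}{1263 + 188 \left(-1555\right)} = \left(\frac{1 - \left(-26\right) \left(-28\right)}{-28} \left(- \frac{1}{2149909}\right) + 963929 \cdot \frac{1}{2143992}\right) - \frac{1}{1263 - 292340} = \left(- \frac{1 - 728}{28} \left(- \frac{1}{2149909}\right) + \frac{963929}{2143992}\right) - \frac{1}{-291077} = \left(\left(- \frac{1}{28}\right) \left(-727\right) \left(- \frac{1}{2149909}\right) + \frac{963929}{2143992}\right) - - \frac{1}{291077} = \left(\frac{727}{28} \left(- \frac{1}{2149909}\right) + \frac{963929}{2143992}\right) + \frac{1}{291077} = \left(- \frac{727}{60197452} + \frac{963929}{2143992}\right) + \frac{1}{291077} = \frac{14506127756681}{32265713877096} + \frac{1}{291077} = \frac{4222432414745312533}{9391807198203472392}$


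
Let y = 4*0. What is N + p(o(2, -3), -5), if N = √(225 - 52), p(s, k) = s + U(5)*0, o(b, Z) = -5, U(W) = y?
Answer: -5 + √173 ≈ 8.1530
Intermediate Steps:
y = 0
U(W) = 0
p(s, k) = s (p(s, k) = s + 0*0 = s + 0 = s)
N = √173 ≈ 13.153
N + p(o(2, -3), -5) = √173 - 5 = -5 + √173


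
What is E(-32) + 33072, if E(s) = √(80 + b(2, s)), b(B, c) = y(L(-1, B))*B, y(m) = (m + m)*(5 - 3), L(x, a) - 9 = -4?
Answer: 33072 + 2*√30 ≈ 33083.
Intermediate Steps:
L(x, a) = 5 (L(x, a) = 9 - 4 = 5)
y(m) = 4*m (y(m) = (2*m)*2 = 4*m)
b(B, c) = 20*B (b(B, c) = (4*5)*B = 20*B)
E(s) = 2*√30 (E(s) = √(80 + 20*2) = √(80 + 40) = √120 = 2*√30)
E(-32) + 33072 = 2*√30 + 33072 = 33072 + 2*√30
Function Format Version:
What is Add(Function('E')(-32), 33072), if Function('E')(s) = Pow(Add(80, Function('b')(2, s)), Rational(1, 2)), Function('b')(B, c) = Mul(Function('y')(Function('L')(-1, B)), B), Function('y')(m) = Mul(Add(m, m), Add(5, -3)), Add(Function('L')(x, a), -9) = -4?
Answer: Add(33072, Mul(2, Pow(30, Rational(1, 2)))) ≈ 33083.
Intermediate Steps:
Function('L')(x, a) = 5 (Function('L')(x, a) = Add(9, -4) = 5)
Function('y')(m) = Mul(4, m) (Function('y')(m) = Mul(Mul(2, m), 2) = Mul(4, m))
Function('b')(B, c) = Mul(20, B) (Function('b')(B, c) = Mul(Mul(4, 5), B) = Mul(20, B))
Function('E')(s) = Mul(2, Pow(30, Rational(1, 2))) (Function('E')(s) = Pow(Add(80, Mul(20, 2)), Rational(1, 2)) = Pow(Add(80, 40), Rational(1, 2)) = Pow(120, Rational(1, 2)) = Mul(2, Pow(30, Rational(1, 2))))
Add(Function('E')(-32), 33072) = Add(Mul(2, Pow(30, Rational(1, 2))), 33072) = Add(33072, Mul(2, Pow(30, Rational(1, 2))))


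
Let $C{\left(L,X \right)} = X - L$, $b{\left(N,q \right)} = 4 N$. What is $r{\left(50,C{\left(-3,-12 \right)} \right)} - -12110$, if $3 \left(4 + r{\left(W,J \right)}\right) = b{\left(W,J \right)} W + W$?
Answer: $15456$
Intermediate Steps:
$r{\left(W,J \right)} = -4 + \frac{W}{3} + \frac{4 W^{2}}{3}$ ($r{\left(W,J \right)} = -4 + \frac{4 W W + W}{3} = -4 + \frac{4 W^{2} + W}{3} = -4 + \frac{W + 4 W^{2}}{3} = -4 + \left(\frac{W}{3} + \frac{4 W^{2}}{3}\right) = -4 + \frac{W}{3} + \frac{4 W^{2}}{3}$)
$r{\left(50,C{\left(-3,-12 \right)} \right)} - -12110 = \left(-4 + \frac{1}{3} \cdot 50 + \frac{4 \cdot 50^{2}}{3}\right) - -12110 = \left(-4 + \frac{50}{3} + \frac{4}{3} \cdot 2500\right) + 12110 = \left(-4 + \frac{50}{3} + \frac{10000}{3}\right) + 12110 = 3346 + 12110 = 15456$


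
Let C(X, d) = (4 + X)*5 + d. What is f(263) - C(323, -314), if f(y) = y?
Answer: -1058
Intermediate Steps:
C(X, d) = 20 + d + 5*X (C(X, d) = (20 + 5*X) + d = 20 + d + 5*X)
f(263) - C(323, -314) = 263 - (20 - 314 + 5*323) = 263 - (20 - 314 + 1615) = 263 - 1*1321 = 263 - 1321 = -1058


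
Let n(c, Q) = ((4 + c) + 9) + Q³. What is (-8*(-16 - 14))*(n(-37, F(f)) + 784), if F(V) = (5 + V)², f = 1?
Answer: 11379840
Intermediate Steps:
n(c, Q) = 13 + c + Q³ (n(c, Q) = (13 + c) + Q³ = 13 + c + Q³)
(-8*(-16 - 14))*(n(-37, F(f)) + 784) = (-8*(-16 - 14))*((13 - 37 + ((5 + 1)²)³) + 784) = (-8*(-30))*((13 - 37 + (6²)³) + 784) = 240*((13 - 37 + 36³) + 784) = 240*((13 - 37 + 46656) + 784) = 240*(46632 + 784) = 240*47416 = 11379840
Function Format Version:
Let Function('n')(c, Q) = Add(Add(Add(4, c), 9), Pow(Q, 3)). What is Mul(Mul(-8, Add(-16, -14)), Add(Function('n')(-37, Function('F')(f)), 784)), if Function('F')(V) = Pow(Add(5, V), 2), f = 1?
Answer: 11379840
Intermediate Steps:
Function('n')(c, Q) = Add(13, c, Pow(Q, 3)) (Function('n')(c, Q) = Add(Add(13, c), Pow(Q, 3)) = Add(13, c, Pow(Q, 3)))
Mul(Mul(-8, Add(-16, -14)), Add(Function('n')(-37, Function('F')(f)), 784)) = Mul(Mul(-8, Add(-16, -14)), Add(Add(13, -37, Pow(Pow(Add(5, 1), 2), 3)), 784)) = Mul(Mul(-8, -30), Add(Add(13, -37, Pow(Pow(6, 2), 3)), 784)) = Mul(240, Add(Add(13, -37, Pow(36, 3)), 784)) = Mul(240, Add(Add(13, -37, 46656), 784)) = Mul(240, Add(46632, 784)) = Mul(240, 47416) = 11379840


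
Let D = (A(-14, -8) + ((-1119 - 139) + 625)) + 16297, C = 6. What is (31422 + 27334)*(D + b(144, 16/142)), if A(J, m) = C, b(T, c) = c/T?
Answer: 588331495658/639 ≈ 9.2071e+8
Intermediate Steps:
A(J, m) = 6
D = 15670 (D = (6 + ((-1119 - 139) + 625)) + 16297 = (6 + (-1258 + 625)) + 16297 = (6 - 633) + 16297 = -627 + 16297 = 15670)
(31422 + 27334)*(D + b(144, 16/142)) = (31422 + 27334)*(15670 + (16/142)/144) = 58756*(15670 + (16*(1/142))*(1/144)) = 58756*(15670 + (8/71)*(1/144)) = 58756*(15670 + 1/1278) = 58756*(20026261/1278) = 588331495658/639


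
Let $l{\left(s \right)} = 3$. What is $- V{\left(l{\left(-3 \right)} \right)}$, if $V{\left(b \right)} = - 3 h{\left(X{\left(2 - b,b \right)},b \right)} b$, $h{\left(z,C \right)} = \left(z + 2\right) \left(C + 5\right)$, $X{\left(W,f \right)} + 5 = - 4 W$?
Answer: $72$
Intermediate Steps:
$X{\left(W,f \right)} = -5 - 4 W$
$h{\left(z,C \right)} = \left(2 + z\right) \left(5 + C\right)$
$V{\left(b \right)} = b \left(165 - 66 b - 3 b \left(-13 + 4 b\right)\right)$ ($V{\left(b \right)} = - 3 \left(10 + 2 b + 5 \left(-5 - 4 \left(2 - b\right)\right) + b \left(-5 - 4 \left(2 - b\right)\right)\right) b = - 3 \left(10 + 2 b + 5 \left(-5 + \left(-8 + 4 b\right)\right) + b \left(-5 + \left(-8 + 4 b\right)\right)\right) b = - 3 \left(10 + 2 b + 5 \left(-13 + 4 b\right) + b \left(-13 + 4 b\right)\right) b = - 3 \left(10 + 2 b + \left(-65 + 20 b\right) + b \left(-13 + 4 b\right)\right) b = - 3 \left(-55 + 22 b + b \left(-13 + 4 b\right)\right) b = \left(165 - 66 b - 3 b \left(-13 + 4 b\right)\right) b = b \left(165 - 66 b - 3 b \left(-13 + 4 b\right)\right)$)
$- V{\left(l{\left(-3 \right)} \right)} = - 3 \cdot 3 \left(55 - 27 - 4 \cdot 3^{2}\right) = - 3 \cdot 3 \left(55 - 27 - 36\right) = - 3 \cdot 3 \left(-8\right) = \left(-1\right) \left(-72\right) = 72$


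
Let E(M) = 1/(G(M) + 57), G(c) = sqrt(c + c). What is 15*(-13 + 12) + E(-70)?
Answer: 2*(-15*sqrt(35) + 427*I)/(-57*I + 2*sqrt(35)) ≈ -14.983 - 0.0034913*I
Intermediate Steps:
G(c) = sqrt(2)*sqrt(c) (G(c) = sqrt(2*c) = sqrt(2)*sqrt(c))
E(M) = 1/(57 + sqrt(2)*sqrt(M)) (E(M) = 1/(sqrt(2)*sqrt(M) + 57) = 1/(57 + sqrt(2)*sqrt(M)))
15*(-13 + 12) + E(-70) = 15*(-13 + 12) + 1/(57 + sqrt(2)*sqrt(-70)) = 15*(-1) + 1/(57 + sqrt(2)*(I*sqrt(70))) = -15 + 1/(57 + 2*I*sqrt(35))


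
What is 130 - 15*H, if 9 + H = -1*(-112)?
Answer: -1415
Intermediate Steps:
H = 103 (H = -9 - 1*(-112) = -9 + 112 = 103)
130 - 15*H = 130 - 15*103 = 130 - 1545 = -1415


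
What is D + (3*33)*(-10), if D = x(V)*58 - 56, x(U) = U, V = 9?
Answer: -524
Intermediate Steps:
D = 466 (D = 9*58 - 56 = 522 - 56 = 466)
D + (3*33)*(-10) = 466 + (3*33)*(-10) = 466 + 99*(-10) = 466 - 990 = -524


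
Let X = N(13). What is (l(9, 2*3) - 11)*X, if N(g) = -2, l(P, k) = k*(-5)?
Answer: 82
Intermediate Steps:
l(P, k) = -5*k
X = -2
(l(9, 2*3) - 11)*X = (-10*3 - 11)*(-2) = (-5*6 - 11)*(-2) = (-30 - 11)*(-2) = -41*(-2) = 82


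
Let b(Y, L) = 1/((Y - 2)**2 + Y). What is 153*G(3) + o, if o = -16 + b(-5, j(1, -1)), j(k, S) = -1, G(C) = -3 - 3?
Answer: -41095/44 ≈ -933.98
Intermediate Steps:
G(C) = -6
b(Y, L) = 1/(Y + (-2 + Y)**2) (b(Y, L) = 1/((-2 + Y)**2 + Y) = 1/(Y + (-2 + Y)**2))
o = -703/44 (o = -16 + 1/(-5 + (-2 - 5)**2) = -16 + 1/(-5 + (-7)**2) = -16 + 1/(-5 + 49) = -16 + 1/44 = -703/44 ≈ -15.977)
153*G(3) + o = 153*(-6) - 703/44 = -918 - 703/44 = -41095/44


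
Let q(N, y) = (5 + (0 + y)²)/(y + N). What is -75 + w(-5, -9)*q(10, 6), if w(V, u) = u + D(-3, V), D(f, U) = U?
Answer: -887/8 ≈ -110.88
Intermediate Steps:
q(N, y) = (5 + y²)/(N + y)
w(V, u) = V + u (w(V, u) = u + V = V + u)
-75 + w(-5, -9)*q(10, 6) = -75 + (-5 - 9)*((5 + 6²)/(10 + 6)) = -75 - 14*(5 + 36)/16 = -75 - 7*41/8 = -75 - 14*41/16 = -75 - 287/8 = -887/8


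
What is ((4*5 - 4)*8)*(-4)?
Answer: -512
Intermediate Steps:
((4*5 - 4)*8)*(-4) = ((20 - 4)*8)*(-4) = (16*8)*(-4) = 128*(-4) = -512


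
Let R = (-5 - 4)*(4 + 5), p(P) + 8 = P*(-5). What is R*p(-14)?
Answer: -5022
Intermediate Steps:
p(P) = -8 - 5*P (p(P) = -8 + P*(-5) = -8 - 5*P)
R = -81 (R = -9*9 = -81)
R*p(-14) = -81*(-8 - 5*(-14)) = -81*(-8 + 70) = -81*62 = -5022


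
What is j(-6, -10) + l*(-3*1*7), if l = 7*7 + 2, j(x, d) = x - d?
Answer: -1067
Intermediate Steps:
l = 51 (l = 49 + 2 = 51)
j(-6, -10) + l*(-3*1*7) = (-6 - 1*(-10)) + 51*(-3*1*7) = (-6 + 10) + 51*(-3*7) = 4 + 51*(-21) = 4 - 1071 = -1067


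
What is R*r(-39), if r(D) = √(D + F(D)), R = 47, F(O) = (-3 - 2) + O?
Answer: 47*I*√83 ≈ 428.19*I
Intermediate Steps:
F(O) = -5 + O
r(D) = √(-5 + 2*D) (r(D) = √(D + (-5 + D)) = √(-5 + 2*D))
R*r(-39) = 47*√(-5 + 2*(-39)) = 47*√(-5 - 78) = 47*√(-83) = 47*(I*√83) = 47*I*√83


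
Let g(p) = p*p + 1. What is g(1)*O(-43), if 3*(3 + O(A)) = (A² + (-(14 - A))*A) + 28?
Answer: 8638/3 ≈ 2879.3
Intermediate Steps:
O(A) = 19/3 + A²/3 + A*(-14 + A)/3 (O(A) = -3 + ((A² + (-(14 - A))*A) + 28)/3 = -3 + ((A² + (-14 + A)*A) + 28)/3 = -3 + ((A² + A*(-14 + A)) + 28)/3 = -3 + (28 + A² + A*(-14 + A))/3 = -3 + (28/3 + A²/3 + A*(-14 + A)/3) = 19/3 + A²/3 + A*(-14 + A)/3)
g(p) = 1 + p² (g(p) = p² + 1 = 1 + p²)
g(1)*O(-43) = (1 + 1²)*(19/3 - 14/3*(-43) + (⅔)*(-43)²) = (1 + 1)*(19/3 + 602/3 + (⅔)*1849) = 2*(19/3 + 602/3 + 3698/3) = 2*(4319/3) = 8638/3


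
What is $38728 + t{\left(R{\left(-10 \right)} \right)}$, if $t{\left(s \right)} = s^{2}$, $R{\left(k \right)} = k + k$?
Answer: $39128$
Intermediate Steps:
$R{\left(k \right)} = 2 k$
$38728 + t{\left(R{\left(-10 \right)} \right)} = 38728 + \left(2 \left(-10\right)\right)^{2} = 38728 + \left(-20\right)^{2} = 38728 + 400 = 39128$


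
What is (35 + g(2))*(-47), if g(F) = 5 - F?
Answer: -1786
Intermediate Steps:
(35 + g(2))*(-47) = (35 + (5 - 1*2))*(-47) = (35 + (5 - 2))*(-47) = (35 + 3)*(-47) = 38*(-47) = -1786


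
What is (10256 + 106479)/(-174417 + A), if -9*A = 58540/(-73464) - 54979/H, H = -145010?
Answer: -699513561000225/1045162327517236 ≈ -0.66929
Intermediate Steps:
A = 278119259/5992320735 (A = -(58540/(-73464) - 54979/(-145010))/9 = -(58540*(-1/73464) - 54979*(-1/145010))/9 = -(-14635/18366 + 54979/145010)/9 = -⅑*(-278119259/665813415) = 278119259/5992320735 ≈ 0.046413)
(10256 + 106479)/(-174417 + A) = (10256 + 106479)/(-174417 + 278119259/5992320735) = 116735/(-1045162327517236/5992320735) = 116735*(-5992320735/1045162327517236) = -699513561000225/1045162327517236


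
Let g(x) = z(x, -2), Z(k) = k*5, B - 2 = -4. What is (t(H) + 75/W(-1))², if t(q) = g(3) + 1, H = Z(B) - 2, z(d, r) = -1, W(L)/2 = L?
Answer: 5625/4 ≈ 1406.3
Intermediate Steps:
B = -2 (B = 2 - 4 = -2)
W(L) = 2*L
Z(k) = 5*k
H = -12 (H = 5*(-2) - 2 = -10 - 2 = -12)
g(x) = -1
t(q) = 0 (t(q) = -1 + 1 = 0)
(t(H) + 75/W(-1))² = (0 + 75/((2*(-1))))² = (0 + 75/(-2))² = (0 + 75*(-½))² = (0 - 75/2)² = (-75/2)² = 5625/4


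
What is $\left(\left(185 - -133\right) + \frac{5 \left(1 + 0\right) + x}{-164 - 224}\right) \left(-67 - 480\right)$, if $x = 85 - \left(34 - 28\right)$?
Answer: $- \frac{16861275}{97} \approx -1.7383 \cdot 10^{5}$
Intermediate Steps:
$x = 79$ ($x = 85 - \left(34 - 28\right) = 85 - 6 = 79$)
$\left(\left(185 - -133\right) + \frac{5 \left(1 + 0\right) + x}{-164 - 224}\right) \left(-67 - 480\right) = \left(\left(185 - -133\right) + \frac{5 \left(1 + 0\right) + 79}{-164 - 224}\right) \left(-67 - 480\right) = \left(\left(185 + 133\right) + \frac{5 \cdot 1 + 79}{-388}\right) \left(-547\right) = \left(318 + \left(5 + 79\right) \left(- \frac{1}{388}\right)\right) \left(-547\right) = \left(318 + 84 \left(- \frac{1}{388}\right)\right) \left(-547\right) = \left(318 - \frac{21}{97}\right) \left(-547\right) = \frac{30825}{97} \left(-547\right) = - \frac{16861275}{97}$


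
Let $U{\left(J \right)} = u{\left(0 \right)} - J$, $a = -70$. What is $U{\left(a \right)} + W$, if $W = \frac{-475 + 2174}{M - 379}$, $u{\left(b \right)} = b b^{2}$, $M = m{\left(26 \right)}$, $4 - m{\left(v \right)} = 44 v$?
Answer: $\frac{104631}{1519} \approx 68.881$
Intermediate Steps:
$m{\left(v \right)} = 4 - 44 v$
$M = -1140$ ($M = 4 - 1144 = -1140$)
$u{\left(b \right)} = b^{3}$
$W = - \frac{1699}{1519}$ ($W = \frac{-475 + 2174}{-1140 - 379} = \frac{1699}{-1519} = 1699 \left(- \frac{1}{1519}\right) = - \frac{1699}{1519} \approx -1.1185$)
$U{\left(J \right)} = - J$ ($U{\left(J \right)} = 0^{3} - J = 0 - J = - J$)
$U{\left(a \right)} + W = \left(-1\right) \left(-70\right) - \frac{1699}{1519} = 70 - \frac{1699}{1519} = \frac{104631}{1519}$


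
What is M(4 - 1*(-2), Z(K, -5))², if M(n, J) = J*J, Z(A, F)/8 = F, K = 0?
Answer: 2560000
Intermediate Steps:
Z(A, F) = 8*F
M(n, J) = J²
M(4 - 1*(-2), Z(K, -5))² = ((8*(-5))²)² = ((-40)²)² = 1600² = 2560000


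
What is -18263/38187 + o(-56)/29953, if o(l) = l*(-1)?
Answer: -77841881/163402173 ≈ -0.47638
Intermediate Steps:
o(l) = -l
-18263/38187 + o(-56)/29953 = -18263/38187 - 1*(-56)/29953 = -18263*1/38187 + 56*(1/29953) = -18263/38187 + 8/4279 = -77841881/163402173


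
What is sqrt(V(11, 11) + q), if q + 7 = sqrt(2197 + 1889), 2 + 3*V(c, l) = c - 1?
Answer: sqrt(-39 + 27*sqrt(454))/3 ≈ 7.7194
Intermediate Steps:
V(c, l) = -1 + c/3 (V(c, l) = -2/3 + (c - 1)/3 = -2/3 + (-1 + c)/3 = -2/3 + (-1/3 + c/3) = -1 + c/3)
q = -7 + 3*sqrt(454) (q = -7 + sqrt(2197 + 1889) = -7 + sqrt(4086) = -7 + 3*sqrt(454) ≈ 56.922)
sqrt(V(11, 11) + q) = sqrt((-1 + (1/3)*11) + (-7 + 3*sqrt(454))) = sqrt((-1 + 11/3) + (-7 + 3*sqrt(454))) = sqrt(8/3 + (-7 + 3*sqrt(454))) = sqrt(-13/3 + 3*sqrt(454))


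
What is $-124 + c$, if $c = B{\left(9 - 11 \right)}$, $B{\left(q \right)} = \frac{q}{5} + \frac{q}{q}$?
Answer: $- \frac{617}{5} \approx -123.4$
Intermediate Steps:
$B{\left(q \right)} = 1 + \frac{q}{5}$ ($B{\left(q \right)} = q \frac{1}{5} + 1 = \frac{q}{5} + 1 = 1 + \frac{q}{5}$)
$c = \frac{3}{5}$ ($c = 1 + \frac{9 - 11}{5} = 1 + \frac{1}{5} \left(-2\right) = 1 - \frac{2}{5} = \frac{3}{5} \approx 0.6$)
$-124 + c = -124 + \frac{3}{5} = - \frac{617}{5}$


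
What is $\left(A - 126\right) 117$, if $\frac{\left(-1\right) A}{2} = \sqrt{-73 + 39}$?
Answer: $-14742 - 234 i \sqrt{34} \approx -14742.0 - 1364.4 i$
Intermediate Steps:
$A = - 2 i \sqrt{34}$ ($A = - 2 \sqrt{-73 + 39} = - 2 \sqrt{-34} = - 2 i \sqrt{34} \approx - 11.662 i$)
$\left(A - 126\right) 117 = \left(- 2 i \sqrt{34} - 126\right) 117 = \left(-126 - 2 i \sqrt{34}\right) 117 = -14742 - 234 i \sqrt{34}$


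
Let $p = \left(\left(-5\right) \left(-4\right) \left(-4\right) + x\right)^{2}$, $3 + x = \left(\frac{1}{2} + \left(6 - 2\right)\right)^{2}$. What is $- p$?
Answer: $- \frac{63001}{16} \approx -3937.6$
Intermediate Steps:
$x = \frac{69}{4}$ ($x = -3 + \left(\frac{1}{2} + \left(6 - 2\right)\right)^{2} = -3 + \left(\frac{1}{2} + 4\right)^{2} = -3 + \left(\frac{9}{2}\right)^{2} = -3 + \frac{81}{4} = \frac{69}{4} \approx 17.25$)
$p = \frac{63001}{16}$ ($p = \left(\left(-5\right) \left(-4\right) \left(-4\right) + \frac{69}{4}\right)^{2} = \left(20 \left(-4\right) + \frac{69}{4}\right)^{2} = \left(-80 + \frac{69}{4}\right)^{2} = \left(- \frac{251}{4}\right)^{2} = \frac{63001}{16} \approx 3937.6$)
$- p = \left(-1\right) \frac{63001}{16} = - \frac{63001}{16}$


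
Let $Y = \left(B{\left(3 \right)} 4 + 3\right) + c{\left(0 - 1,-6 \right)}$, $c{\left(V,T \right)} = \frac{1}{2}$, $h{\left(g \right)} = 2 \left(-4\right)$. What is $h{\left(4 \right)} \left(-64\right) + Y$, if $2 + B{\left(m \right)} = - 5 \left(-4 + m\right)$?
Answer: $\frac{1055}{2} \approx 527.5$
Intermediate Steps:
$h{\left(g \right)} = -8$
$B{\left(m \right)} = 18 - 5 m$ ($B{\left(m \right)} = -2 - 5 \left(-4 + m\right) = -2 - \left(-20 + 5 m\right) = 18 - 5 m$)
$c{\left(V,T \right)} = \frac{1}{2}$
$Y = \frac{31}{2}$ ($Y = \left(\left(18 - 15\right) 4 + 3\right) + \frac{1}{2} = \left(3 \cdot 4 + 3\right) + \frac{1}{2} = \left(12 + 3\right) + \frac{1}{2} = 15 + \frac{1}{2} = \frac{31}{2} \approx 15.5$)
$h{\left(4 \right)} \left(-64\right) + Y = \left(-8\right) \left(-64\right) + \frac{31}{2} = 512 + \frac{31}{2} = \frac{1055}{2}$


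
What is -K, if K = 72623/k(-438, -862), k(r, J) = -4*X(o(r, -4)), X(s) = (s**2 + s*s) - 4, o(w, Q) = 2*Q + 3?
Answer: 72623/184 ≈ 394.69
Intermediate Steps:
o(w, Q) = 3 + 2*Q
X(s) = -4 + 2*s**2 (X(s) = (s**2 + s**2) - 4 = 2*s**2 - 4 = -4 + 2*s**2)
k(r, J) = -184 (k(r, J) = -4*(-4 + 2*(3 + 2*(-4))**2) = -4*(-4 + 2*(3 - 8)**2) = -4*(-4 + 2*(-5)**2) = -4*(-4 + 2*25) = -4*(-4 + 50) = -4*46 = -184)
K = -72623/184 (K = 72623/(-184) = 72623*(-1/184) = -72623/184 ≈ -394.69)
-K = -1*(-72623/184) = 72623/184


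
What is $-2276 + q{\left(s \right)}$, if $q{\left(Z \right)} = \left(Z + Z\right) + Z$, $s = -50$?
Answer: $-2426$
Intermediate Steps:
$q{\left(Z \right)} = 3 Z$ ($q{\left(Z \right)} = 2 Z + Z = 3 Z$)
$-2276 + q{\left(s \right)} = -2276 + 3 \left(-50\right) = -2276 - 150 = -2426$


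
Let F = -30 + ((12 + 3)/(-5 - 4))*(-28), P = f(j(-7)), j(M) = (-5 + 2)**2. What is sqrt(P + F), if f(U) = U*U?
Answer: sqrt(879)/3 ≈ 9.8826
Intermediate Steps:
j(M) = 9 (j(M) = (-3)**2 = 9)
f(U) = U**2
P = 81 (P = 9**2 = 81)
F = 50/3 (F = -30 + (15/(-9))*(-28) = -30 + (15*(-1/9))*(-28) = -30 - 5/3*(-28) = -30 + 140/3 = 50/3 ≈ 16.667)
sqrt(P + F) = sqrt(81 + 50/3) = sqrt(293/3) = sqrt(879)/3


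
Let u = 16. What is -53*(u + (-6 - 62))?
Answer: 2756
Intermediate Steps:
-53*(u + (-6 - 62)) = -53*(16 + (-6 - 62)) = -53*(16 - 68) = -53*(-52) = 2756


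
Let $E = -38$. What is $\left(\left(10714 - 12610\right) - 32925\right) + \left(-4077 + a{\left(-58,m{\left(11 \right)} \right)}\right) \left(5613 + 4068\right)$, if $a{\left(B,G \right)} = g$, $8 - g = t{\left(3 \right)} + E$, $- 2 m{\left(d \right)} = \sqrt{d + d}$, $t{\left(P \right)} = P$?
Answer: $-39087975$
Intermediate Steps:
$m{\left(d \right)} = - \frac{\sqrt{2} \sqrt{d}}{2}$ ($m{\left(d \right)} = - \frac{\sqrt{d + d}}{2} = - \frac{\sqrt{2 d}}{2} = - \frac{\sqrt{2} \sqrt{d}}{2}$)
$g = 43$ ($g = 8 - \left(3 - 38\right) = 8 - -35 = 8 + 35 = 43$)
$a{\left(B,G \right)} = 43$
$\left(\left(10714 - 12610\right) - 32925\right) + \left(-4077 + a{\left(-58,m{\left(11 \right)} \right)}\right) \left(5613 + 4068\right) = \left(\left(10714 - 12610\right) - 32925\right) + \left(-4077 + 43\right) \left(5613 + 4068\right) = \left(\left(10714 - 12610\right) - 32925\right) - 39053154 = \left(-1896 - 32925\right) - 39053154 = -34821 - 39053154 = -39087975$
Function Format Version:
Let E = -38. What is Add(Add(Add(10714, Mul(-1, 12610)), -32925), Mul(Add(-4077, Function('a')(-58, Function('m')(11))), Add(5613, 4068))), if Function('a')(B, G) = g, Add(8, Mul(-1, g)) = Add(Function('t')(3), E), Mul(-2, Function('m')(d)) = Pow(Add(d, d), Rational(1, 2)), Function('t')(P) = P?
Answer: -39087975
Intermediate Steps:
Function('m')(d) = Mul(Rational(-1, 2), Pow(2, Rational(1, 2)), Pow(d, Rational(1, 2))) (Function('m')(d) = Mul(Rational(-1, 2), Pow(Add(d, d), Rational(1, 2))) = Mul(Rational(-1, 2), Pow(Mul(2, d), Rational(1, 2))) = Mul(Rational(-1, 2), Mul(Pow(2, Rational(1, 2)), Pow(d, Rational(1, 2)))) = Mul(Rational(-1, 2), Pow(2, Rational(1, 2)), Pow(d, Rational(1, 2))))
g = 43 (g = Add(8, Mul(-1, Add(3, -38))) = Add(8, Mul(-1, -35)) = Add(8, 35) = 43)
Function('a')(B, G) = 43
Add(Add(Add(10714, Mul(-1, 12610)), -32925), Mul(Add(-4077, Function('a')(-58, Function('m')(11))), Add(5613, 4068))) = Add(Add(Add(10714, Mul(-1, 12610)), -32925), Mul(Add(-4077, 43), Add(5613, 4068))) = Add(Add(Add(10714, -12610), -32925), Mul(-4034, 9681)) = Add(Add(-1896, -32925), -39053154) = Add(-34821, -39053154) = -39087975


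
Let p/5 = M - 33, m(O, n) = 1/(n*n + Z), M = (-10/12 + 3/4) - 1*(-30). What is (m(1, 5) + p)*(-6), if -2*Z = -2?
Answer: 2399/26 ≈ 92.269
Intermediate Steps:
Z = 1 (Z = -½*(-2) = 1)
M = 359/12 (M = (-10*1/12 + 3*(¼)) + 30 = (-⅚ + ¾) + 30 = -1/12 + 30 = 359/12 ≈ 29.917)
m(O, n) = 1/(1 + n²) (m(O, n) = 1/(n*n + 1) = 1/(n² + 1) = 1/(1 + n²))
p = -185/12 (p = 5*(359/12 - 33) = 5*(-37/12) = -185/12 ≈ -15.417)
(m(1, 5) + p)*(-6) = (1/(1 + 5²) - 185/12)*(-6) = (1/(1 + 25) - 185/12)*(-6) = (1/26 - 185/12)*(-6) = -2399/156*(-6) = 2399/26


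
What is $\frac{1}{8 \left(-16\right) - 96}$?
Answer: $- \frac{1}{224} \approx -0.0044643$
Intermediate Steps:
$\frac{1}{8 \left(-16\right) - 96} = \frac{1}{-128 - 96} = \frac{1}{-224} = - \frac{1}{224}$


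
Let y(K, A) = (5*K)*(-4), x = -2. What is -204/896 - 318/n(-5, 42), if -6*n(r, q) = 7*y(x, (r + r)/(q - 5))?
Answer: 7377/1120 ≈ 6.5866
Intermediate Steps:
y(K, A) = -20*K
n(r, q) = -140/3 (n(r, q) = -7*(-20*(-2))/6 = -7*40/6 = -⅙*280 = -140/3)
-204/896 - 318/n(-5, 42) = -204/896 - 318/(-140/3) = -204*1/896 - 318*(-3/140) = -51/224 + 477/70 = 7377/1120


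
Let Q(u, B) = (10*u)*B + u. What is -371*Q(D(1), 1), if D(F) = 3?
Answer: -12243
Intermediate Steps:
Q(u, B) = u + 10*B*u (Q(u, B) = 10*B*u + u = u + 10*B*u)
-371*Q(D(1), 1) = -1113*(1 + 10*1) = -1113*(1 + 10) = -1113*11 = -371*33 = -12243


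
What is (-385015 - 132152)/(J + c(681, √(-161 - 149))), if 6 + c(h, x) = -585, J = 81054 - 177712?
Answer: 517167/97249 ≈ 5.3180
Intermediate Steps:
J = -96658
c(h, x) = -591 (c(h, x) = -6 - 585 = -591)
(-385015 - 132152)/(J + c(681, √(-161 - 149))) = (-385015 - 132152)/(-96658 - 591) = -517167/(-97249) = -517167*(-1/97249) = 517167/97249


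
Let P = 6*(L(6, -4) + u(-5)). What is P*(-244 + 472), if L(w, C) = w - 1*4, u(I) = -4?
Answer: -2736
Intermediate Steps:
L(w, C) = -4 + w (L(w, C) = w - 4 = -4 + w)
P = -12 (P = 6*((-4 + 6) - 4) = 6*(2 - 4) = 6*(-2) = -12)
P*(-244 + 472) = -12*(-244 + 472) = -12*228 = -2736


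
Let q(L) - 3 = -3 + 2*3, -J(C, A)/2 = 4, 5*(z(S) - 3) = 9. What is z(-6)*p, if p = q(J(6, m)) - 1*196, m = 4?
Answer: -912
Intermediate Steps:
z(S) = 24/5 (z(S) = 3 + (⅕)*9 = 3 + 9/5 = 24/5)
J(C, A) = -8 (J(C, A) = -2*4 = -8)
q(L) = 6 (q(L) = 3 + (-3 + 2*3) = 3 + (-3 + 6) = 3 + 3 = 6)
p = -190 (p = 6 - 1*196 = 6 - 196 = -190)
z(-6)*p = (24/5)*(-190) = -912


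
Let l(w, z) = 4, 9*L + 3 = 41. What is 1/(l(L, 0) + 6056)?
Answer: 1/6060 ≈ 0.00016502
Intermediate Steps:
L = 38/9 (L = -⅓ + (⅑)*41 = -⅓ + 41/9 = 38/9 ≈ 4.2222)
1/(l(L, 0) + 6056) = 1/(4 + 6056) = 1/6060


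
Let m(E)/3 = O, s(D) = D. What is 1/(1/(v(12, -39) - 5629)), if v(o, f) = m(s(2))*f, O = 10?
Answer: -6799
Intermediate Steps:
m(E) = 30 (m(E) = 3*10 = 30)
v(o, f) = 30*f
1/(1/(v(12, -39) - 5629)) = 1/(1/(30*(-39) - 5629)) = 1/(1/(-1170 - 5629)) = 1/(1/(-6799)) = 1/(-1/6799) = -6799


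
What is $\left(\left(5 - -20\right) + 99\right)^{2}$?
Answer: $15376$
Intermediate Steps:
$\left(\left(5 - -20\right) + 99\right)^{2} = \left(\left(5 + 20\right) + 99\right)^{2} = \left(25 + 99\right)^{2} = 124^{2} = 15376$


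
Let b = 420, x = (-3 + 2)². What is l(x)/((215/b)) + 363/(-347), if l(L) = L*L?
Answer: 13539/14921 ≈ 0.90738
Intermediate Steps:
x = 1 (x = (-1)² = 1)
l(L) = L²
l(x)/((215/b)) + 363/(-347) = 1²/((215/420)) + 363/(-347) = 1/(215*(1/420)) + 363*(-1/347) = 1/(43/84) - 363/347 = 1*(84/43) - 363/347 = 84/43 - 363/347 = 13539/14921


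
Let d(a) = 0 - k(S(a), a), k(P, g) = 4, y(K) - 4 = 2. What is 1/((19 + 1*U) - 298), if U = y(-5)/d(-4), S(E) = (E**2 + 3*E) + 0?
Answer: -2/561 ≈ -0.0035651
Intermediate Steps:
y(K) = 6 (y(K) = 4 + 2 = 6)
S(E) = E**2 + 3*E
d(a) = -4 (d(a) = 0 - 1*4 = 0 - 4 = -4)
U = -3/2 (U = 6/(-4) = 6*(-1/4) = -3/2 ≈ -1.5000)
1/((19 + 1*U) - 298) = 1/((19 + 1*(-3/2)) - 298) = 1/((19 - 3/2) - 298) = 1/(35/2 - 298) = 1/(-561/2) = -2/561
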